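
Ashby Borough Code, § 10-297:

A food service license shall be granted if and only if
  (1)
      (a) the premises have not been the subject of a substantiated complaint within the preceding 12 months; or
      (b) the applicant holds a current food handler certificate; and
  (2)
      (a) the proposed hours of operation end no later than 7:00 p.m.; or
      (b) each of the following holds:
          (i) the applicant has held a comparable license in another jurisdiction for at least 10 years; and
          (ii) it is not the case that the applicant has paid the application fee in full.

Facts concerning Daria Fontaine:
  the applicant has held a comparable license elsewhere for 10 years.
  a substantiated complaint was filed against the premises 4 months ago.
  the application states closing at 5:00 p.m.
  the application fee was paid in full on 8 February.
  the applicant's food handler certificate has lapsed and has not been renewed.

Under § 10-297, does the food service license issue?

No — denied.

(a) no complaint in 12 mo. — not satisfied.
(b) food handler cert. — not satisfied.
(1): F OR F → false.
(a) closes by 7 p.m. — holds.
(i) prior license ≥ 10 yr — met.
(ii) not (fee paid) — not met.
(b): T AND F → false.
(2): T OR F → true.
So Overall is not satisfied (F AND T).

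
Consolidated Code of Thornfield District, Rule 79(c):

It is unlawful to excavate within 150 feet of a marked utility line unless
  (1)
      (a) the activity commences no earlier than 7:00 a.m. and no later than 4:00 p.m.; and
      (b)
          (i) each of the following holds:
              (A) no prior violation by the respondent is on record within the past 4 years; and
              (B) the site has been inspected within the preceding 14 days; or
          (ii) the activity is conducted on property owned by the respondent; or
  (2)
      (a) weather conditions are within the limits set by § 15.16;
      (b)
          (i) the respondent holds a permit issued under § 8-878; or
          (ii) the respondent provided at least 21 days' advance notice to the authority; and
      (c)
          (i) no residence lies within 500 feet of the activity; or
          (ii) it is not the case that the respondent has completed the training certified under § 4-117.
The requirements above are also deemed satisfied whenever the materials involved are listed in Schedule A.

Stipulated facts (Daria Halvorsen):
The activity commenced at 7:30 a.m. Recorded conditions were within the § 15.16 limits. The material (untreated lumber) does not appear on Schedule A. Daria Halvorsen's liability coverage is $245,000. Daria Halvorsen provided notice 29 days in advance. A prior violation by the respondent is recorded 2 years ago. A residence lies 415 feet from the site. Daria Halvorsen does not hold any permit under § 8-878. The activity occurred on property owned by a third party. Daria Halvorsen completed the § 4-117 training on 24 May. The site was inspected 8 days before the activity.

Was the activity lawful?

(a) start within hours — satisfied.
(A) no prior violation — not met.
(B) site inspected — satisfied.
(i): F AND T → false.
(ii) own property — not satisfied.
(b): F OR F → false.
(1): T AND F → false.
(a) weather ok — met.
(i) holds permit — not satisfied.
(ii) ≥21 days' notice — satisfied.
(b) = F OR T = true.
(i) no residence in 500 ft — not satisfied.
(ii) not (training certified) — not satisfied.
(c) = F OR F = false.
So (2) is not satisfied (T AND T AND F).
Overall: F OR F → false.
Exception (Schedule A material) — not satisfied.
Result: main false OR exception false → false.

No — unlawful.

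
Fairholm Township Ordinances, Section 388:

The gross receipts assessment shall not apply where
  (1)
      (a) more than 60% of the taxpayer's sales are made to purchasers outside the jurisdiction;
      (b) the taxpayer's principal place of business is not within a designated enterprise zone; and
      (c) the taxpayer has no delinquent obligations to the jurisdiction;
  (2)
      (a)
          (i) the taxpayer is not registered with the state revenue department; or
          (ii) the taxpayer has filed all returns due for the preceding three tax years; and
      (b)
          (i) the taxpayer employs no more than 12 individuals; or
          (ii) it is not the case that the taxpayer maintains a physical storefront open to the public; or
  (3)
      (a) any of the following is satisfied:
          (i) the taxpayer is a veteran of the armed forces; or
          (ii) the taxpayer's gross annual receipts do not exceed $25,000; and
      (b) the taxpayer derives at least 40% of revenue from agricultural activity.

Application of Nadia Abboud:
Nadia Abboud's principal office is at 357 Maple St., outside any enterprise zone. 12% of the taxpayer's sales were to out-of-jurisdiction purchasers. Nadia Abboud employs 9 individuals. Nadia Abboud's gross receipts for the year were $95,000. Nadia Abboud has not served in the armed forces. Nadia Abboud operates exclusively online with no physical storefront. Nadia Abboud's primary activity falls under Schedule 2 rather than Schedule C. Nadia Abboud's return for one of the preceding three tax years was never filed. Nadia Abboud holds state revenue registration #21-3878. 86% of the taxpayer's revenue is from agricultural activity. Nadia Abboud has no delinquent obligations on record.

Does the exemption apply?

(a) >60% out-of-jur. sales — fails.
(b) not (in enterprise zone) — satisfied.
(c) no delinquency — holds.
(1) = F AND T AND T = false.
(i) not (state-registered) — fails.
(ii) returns current — fails.
(a): F OR F → false.
(i) ≤ 12 employees — holds.
(ii) not (has storefront) — satisfied.
So (b) is satisfied (T OR T).
So (2) is not satisfied (F AND T).
(i) veteran — not met.
(ii) receipts ≤ $25,000 — not met.
So (a) is not satisfied (F OR F).
(b) ≥40% agricultural — met.
(3) = F AND T = false.
Overall: F OR F OR F → false.

No — not exempt.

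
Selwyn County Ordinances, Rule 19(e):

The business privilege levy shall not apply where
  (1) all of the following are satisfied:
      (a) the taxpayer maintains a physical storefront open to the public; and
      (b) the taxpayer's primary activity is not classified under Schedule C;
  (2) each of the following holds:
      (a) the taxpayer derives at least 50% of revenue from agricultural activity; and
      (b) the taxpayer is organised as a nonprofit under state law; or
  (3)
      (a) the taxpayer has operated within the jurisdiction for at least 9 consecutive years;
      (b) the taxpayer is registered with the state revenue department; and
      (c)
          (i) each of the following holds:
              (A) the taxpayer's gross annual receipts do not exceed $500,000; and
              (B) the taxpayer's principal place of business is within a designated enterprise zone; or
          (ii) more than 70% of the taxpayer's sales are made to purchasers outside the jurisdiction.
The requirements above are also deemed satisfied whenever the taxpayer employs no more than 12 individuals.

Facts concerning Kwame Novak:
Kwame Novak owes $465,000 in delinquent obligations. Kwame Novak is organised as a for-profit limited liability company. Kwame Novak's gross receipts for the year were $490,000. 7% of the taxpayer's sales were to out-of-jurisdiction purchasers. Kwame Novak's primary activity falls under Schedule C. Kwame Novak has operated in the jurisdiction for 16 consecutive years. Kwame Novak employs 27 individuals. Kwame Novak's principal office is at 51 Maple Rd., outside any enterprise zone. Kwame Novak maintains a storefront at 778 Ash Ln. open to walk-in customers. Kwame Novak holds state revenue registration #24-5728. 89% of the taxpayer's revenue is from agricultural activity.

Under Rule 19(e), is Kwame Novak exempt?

(a) has storefront — met.
(b) not (Schedule C activity) — fails.
(1): T AND F → false.
(a) ≥50% agricultural — holds.
(b) nonprofit — not satisfied.
So (2) is not satisfied (T AND F).
(a) ≥ 9 yrs in jurisdiction — satisfied.
(b) state-registered — met.
(A) receipts ≤ $500,000 — satisfied.
(B) in enterprise zone — not satisfied.
So (i) is not satisfied (T AND F).
(ii) >70% out-of-jur. sales — not satisfied.
(c): F OR F → false.
(3): T AND T AND F → false.
So Overall is not satisfied (F OR F OR F).
Exception (≤ 12 employees) — not satisfied.
Result: main false OR exception false → false.

No — not exempt.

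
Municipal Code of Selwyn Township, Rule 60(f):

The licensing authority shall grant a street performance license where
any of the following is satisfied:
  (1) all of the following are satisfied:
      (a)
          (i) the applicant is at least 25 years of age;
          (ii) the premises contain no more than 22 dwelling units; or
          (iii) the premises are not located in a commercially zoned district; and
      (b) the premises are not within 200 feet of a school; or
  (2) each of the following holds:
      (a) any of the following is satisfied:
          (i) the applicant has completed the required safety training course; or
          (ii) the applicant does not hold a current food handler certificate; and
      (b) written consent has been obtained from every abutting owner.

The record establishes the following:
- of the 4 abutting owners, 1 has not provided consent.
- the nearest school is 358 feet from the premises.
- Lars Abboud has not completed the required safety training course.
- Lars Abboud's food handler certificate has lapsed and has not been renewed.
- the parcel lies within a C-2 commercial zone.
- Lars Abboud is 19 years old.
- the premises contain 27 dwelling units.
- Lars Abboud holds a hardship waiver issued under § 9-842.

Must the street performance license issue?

No — denied.

(i) age ≥ 25 — not satisfied.
(ii) ≤ 22 units — not satisfied.
(iii) not (commercially zoned) — fails.
(a): F OR F OR F → false.
(b) ≥200 ft from school — holds.
(1): F AND T → false.
(i) safety training — not met.
(ii) not (food handler cert.) — met.
(a) = F OR T = true.
(b) all abutters consent — not met.
(2): T AND F → false.
So Overall is not satisfied (F OR F).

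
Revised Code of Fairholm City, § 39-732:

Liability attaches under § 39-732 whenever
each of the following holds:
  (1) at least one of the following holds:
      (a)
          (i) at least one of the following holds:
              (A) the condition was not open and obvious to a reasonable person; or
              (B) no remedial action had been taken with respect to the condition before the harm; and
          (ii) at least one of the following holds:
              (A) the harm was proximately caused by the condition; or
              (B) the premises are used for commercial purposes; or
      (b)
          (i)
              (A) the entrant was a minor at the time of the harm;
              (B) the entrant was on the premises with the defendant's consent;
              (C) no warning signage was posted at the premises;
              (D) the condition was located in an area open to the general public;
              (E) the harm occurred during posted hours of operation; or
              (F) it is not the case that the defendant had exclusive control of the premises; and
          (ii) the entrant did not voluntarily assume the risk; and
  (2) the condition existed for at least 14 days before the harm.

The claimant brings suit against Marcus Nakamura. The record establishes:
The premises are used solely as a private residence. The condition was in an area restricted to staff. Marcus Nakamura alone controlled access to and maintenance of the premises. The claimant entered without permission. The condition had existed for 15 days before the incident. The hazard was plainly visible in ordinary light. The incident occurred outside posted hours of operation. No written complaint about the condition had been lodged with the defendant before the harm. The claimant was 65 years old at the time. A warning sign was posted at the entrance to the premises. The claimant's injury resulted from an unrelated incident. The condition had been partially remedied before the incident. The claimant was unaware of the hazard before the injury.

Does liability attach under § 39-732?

No — not liable.

(A) not open/obvious — fails.
(B) no remedial action — fails.
So (i) is not satisfied (F OR F).
(A) proximate cause — not met.
(B) commercial use — not satisfied.
(ii): F OR F → false.
(a) = F AND F = false.
(A) entrant a minor — not met.
(B) consent to enter — not satisfied.
(C) no signage posted — not satisfied.
(D) public area — not met.
(E) during posted hours — not satisfied.
(F) not (exclusive control) — not satisfied.
(i): F OR F OR F OR F OR F OR F → false.
(ii) no assumed risk — satisfied.
So (b) is not satisfied (F AND T).
(1) = F OR F = false.
(2) condition ≥14 days old — satisfied.
Overall = F AND T = false.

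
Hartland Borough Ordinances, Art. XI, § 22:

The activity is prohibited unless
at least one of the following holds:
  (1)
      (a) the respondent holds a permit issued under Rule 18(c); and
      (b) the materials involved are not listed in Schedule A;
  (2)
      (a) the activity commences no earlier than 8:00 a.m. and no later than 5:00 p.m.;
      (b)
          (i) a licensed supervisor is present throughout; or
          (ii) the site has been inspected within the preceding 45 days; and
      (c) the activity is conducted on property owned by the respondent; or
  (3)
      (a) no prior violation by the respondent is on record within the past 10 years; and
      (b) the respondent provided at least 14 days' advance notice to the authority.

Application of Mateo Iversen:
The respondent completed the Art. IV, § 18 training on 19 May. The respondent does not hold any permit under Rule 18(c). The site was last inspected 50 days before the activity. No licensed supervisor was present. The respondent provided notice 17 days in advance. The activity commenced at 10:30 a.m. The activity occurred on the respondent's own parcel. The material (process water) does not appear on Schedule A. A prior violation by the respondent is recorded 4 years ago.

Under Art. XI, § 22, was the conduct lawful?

No — unlawful.

(a) holds permit — fails.
(b) not (Schedule A material) — holds.
So (1) is not satisfied (F AND T).
(a) start within hours — satisfied.
(i) supervisor present — fails.
(ii) site inspected — fails.
So (b) is not satisfied (F OR F).
(c) own property — satisfied.
(2) = T AND F AND T = false.
(a) no prior violation — not met.
(b) ≥14 days' notice — holds.
(3) = F AND T = false.
Overall: F OR F OR F → false.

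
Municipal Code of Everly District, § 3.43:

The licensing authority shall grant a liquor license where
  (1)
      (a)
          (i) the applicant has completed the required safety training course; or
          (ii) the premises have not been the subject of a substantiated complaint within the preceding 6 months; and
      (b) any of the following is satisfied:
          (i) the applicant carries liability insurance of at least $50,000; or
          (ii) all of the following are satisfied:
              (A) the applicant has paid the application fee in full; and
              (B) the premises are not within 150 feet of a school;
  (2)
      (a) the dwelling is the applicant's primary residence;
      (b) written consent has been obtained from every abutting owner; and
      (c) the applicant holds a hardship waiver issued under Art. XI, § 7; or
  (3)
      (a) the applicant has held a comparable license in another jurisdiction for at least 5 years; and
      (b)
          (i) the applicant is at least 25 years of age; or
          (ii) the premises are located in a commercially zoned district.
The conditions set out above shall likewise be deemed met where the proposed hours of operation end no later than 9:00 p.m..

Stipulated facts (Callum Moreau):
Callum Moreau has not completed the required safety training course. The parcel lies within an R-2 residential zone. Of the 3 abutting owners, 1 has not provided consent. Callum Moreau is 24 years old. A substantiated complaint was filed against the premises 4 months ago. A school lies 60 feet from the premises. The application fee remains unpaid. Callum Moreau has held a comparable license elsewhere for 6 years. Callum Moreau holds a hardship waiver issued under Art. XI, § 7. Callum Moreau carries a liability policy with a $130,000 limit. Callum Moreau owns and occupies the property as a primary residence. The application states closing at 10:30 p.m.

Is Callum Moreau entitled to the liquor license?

(i) safety training — fails.
(ii) no complaint in 6 mo. — not met.
(a) = F OR F = false.
(i) insurance ≥ $50,000 — satisfied.
(A) fee paid — not met.
(B) ≥150 ft from school — fails.
So (ii) is not satisfied (F AND F).
So (b) is satisfied (T OR F).
(1): F AND T → false.
(a) primary residence — met.
(b) all abutters consent — not met.
(c) hardship waiver — met.
So (2) is not satisfied (T AND F AND T).
(a) prior license ≥ 5 yr — satisfied.
(i) age ≥ 25 — fails.
(ii) commercially zoned — not satisfied.
(b): F OR F → false.
(3) = T AND F = false.
So Overall is not satisfied (F OR F OR F).
Exception (closes by 9 p.m.) — not satisfied.
Result: main false OR exception false → false.

No — denied.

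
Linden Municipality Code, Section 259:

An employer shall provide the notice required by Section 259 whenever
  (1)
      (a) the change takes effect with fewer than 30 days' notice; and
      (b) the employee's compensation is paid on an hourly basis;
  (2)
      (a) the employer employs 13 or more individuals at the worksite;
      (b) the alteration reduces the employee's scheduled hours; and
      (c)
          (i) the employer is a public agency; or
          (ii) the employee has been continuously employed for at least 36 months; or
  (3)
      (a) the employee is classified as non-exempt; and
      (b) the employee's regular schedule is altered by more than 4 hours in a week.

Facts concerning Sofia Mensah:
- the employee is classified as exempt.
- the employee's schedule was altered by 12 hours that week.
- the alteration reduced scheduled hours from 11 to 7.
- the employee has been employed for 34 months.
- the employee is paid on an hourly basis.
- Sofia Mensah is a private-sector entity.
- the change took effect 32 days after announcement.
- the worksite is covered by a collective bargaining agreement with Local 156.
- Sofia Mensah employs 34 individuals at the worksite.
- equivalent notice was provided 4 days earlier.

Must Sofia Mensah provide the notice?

No — not required.

(a) < 30 days' notice — not satisfied.
(b) hourly-paid — holds.
So (1) is not satisfied (F AND T).
(a) ≥ 13 at site — holds.
(b) hours reduced — met.
(i) public agency — not satisfied.
(ii) tenure ≥ 36 mo. — fails.
(c): F OR F → false.
(2): T AND T AND F → false.
(a) non-exempt — not satisfied.
(b) schedule shift > 4h — satisfied.
(3) = F AND T = false.
Overall = F OR F OR F = false.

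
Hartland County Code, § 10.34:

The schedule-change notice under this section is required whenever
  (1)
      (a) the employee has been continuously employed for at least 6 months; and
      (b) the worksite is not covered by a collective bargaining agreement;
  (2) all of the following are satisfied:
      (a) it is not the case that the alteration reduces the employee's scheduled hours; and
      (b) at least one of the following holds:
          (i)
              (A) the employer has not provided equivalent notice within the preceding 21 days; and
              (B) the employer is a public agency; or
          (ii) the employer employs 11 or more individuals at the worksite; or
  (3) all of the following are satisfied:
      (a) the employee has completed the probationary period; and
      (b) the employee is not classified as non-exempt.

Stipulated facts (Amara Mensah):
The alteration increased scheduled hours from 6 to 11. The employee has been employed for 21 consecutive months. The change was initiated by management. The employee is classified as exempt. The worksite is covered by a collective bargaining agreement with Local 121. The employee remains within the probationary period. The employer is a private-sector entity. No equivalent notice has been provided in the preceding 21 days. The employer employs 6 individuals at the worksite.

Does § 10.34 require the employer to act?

(a) tenure ≥ 6 mo. — satisfied.
(b) no CBA — fails.
(1) = T AND F = false.
(a) not (hours reduced) — satisfied.
(A) no recent notice — satisfied.
(B) public agency — not satisfied.
So (i) is not satisfied (T AND F).
(ii) ≥ 11 at site — not satisfied.
(b) = F OR F = false.
So (2) is not satisfied (T AND F).
(a) past probation — fails.
(b) not (non-exempt) — met.
(3) = F AND T = false.
Overall: F OR F OR F → false.

No — not required.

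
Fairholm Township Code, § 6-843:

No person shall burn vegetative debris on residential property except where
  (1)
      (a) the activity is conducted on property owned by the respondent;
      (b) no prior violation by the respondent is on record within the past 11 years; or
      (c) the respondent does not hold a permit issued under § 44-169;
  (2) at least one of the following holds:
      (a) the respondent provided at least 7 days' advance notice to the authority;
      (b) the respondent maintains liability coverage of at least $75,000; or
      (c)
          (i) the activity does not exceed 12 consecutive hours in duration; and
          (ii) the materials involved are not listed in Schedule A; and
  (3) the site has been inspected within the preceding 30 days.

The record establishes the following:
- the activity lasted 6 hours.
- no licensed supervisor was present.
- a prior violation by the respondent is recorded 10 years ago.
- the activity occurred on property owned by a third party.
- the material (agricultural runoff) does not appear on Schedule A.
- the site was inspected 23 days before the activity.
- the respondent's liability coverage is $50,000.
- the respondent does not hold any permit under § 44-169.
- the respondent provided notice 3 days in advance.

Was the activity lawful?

Yes — lawful.

(a) own property — not met.
(b) no prior violation — fails.
(c) not (holds permit) — holds.
(1) = F OR F OR T = true.
(a) ≥7 days' notice — not met.
(b) coverage ≥ $75,000 — not met.
(i) ≤ 12 hrs duration — met.
(ii) not (Schedule A material) — holds.
(c) = T AND T = true.
(2) = F OR F OR T = true.
(3) site inspected — satisfied.
Overall: T AND T AND T → true.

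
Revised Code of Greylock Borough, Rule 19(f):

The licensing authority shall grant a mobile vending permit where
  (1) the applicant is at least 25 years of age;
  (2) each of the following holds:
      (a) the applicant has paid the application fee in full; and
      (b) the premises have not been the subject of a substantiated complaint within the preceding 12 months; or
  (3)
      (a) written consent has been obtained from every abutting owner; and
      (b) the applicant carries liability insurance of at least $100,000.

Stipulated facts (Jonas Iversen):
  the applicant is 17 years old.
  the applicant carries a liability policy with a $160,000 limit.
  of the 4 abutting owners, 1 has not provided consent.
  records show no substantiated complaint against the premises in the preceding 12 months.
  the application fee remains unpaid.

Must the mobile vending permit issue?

(1) age ≥ 25 — fails.
(a) fee paid — not met.
(b) no complaint in 12 mo. — met.
So (2) is not satisfied (F AND T).
(a) all abutters consent — fails.
(b) insurance ≥ $100,000 — holds.
(3): F AND T → false.
So Overall is not satisfied (F OR F OR F).

No — denied.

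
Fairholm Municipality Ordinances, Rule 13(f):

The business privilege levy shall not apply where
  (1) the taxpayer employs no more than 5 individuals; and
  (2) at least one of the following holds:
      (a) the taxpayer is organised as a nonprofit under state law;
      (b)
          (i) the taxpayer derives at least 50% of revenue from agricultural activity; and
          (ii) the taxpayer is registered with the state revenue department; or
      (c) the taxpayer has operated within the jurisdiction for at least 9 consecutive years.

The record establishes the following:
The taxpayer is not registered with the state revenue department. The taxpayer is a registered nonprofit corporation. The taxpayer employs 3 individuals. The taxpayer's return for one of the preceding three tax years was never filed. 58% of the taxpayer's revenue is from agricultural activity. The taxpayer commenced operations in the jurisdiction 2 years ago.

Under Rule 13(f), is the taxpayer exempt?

Yes — exempt.

(1) ≤ 5 employees — satisfied.
(a) nonprofit — satisfied.
(i) ≥50% agricultural — met.
(ii) state-registered — not met.
So (b) is not satisfied (T AND F).
(c) ≥ 9 yrs in jurisdiction — not met.
(2): T OR F OR F → true.
So Overall is satisfied (T AND T).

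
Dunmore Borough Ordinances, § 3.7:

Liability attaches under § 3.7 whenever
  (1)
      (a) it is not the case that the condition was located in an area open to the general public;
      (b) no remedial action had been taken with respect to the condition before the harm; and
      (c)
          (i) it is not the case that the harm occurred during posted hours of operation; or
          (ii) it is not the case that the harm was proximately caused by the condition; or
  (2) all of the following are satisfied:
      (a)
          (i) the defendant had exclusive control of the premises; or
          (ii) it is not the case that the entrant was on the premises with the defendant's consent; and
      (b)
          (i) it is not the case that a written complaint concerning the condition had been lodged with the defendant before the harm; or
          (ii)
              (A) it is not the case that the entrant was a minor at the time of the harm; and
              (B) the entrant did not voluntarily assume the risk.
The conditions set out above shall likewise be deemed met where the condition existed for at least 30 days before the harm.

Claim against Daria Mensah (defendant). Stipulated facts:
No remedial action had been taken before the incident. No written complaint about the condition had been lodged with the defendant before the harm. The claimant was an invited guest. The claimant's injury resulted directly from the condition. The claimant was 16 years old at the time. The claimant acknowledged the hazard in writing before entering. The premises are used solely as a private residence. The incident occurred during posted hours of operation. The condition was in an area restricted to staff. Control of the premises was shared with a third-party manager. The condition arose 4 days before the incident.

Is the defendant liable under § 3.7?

(a) not (public area) — holds.
(b) no remedial action — met.
(i) not (during posted hours) — fails.
(ii) not (proximate cause) — fails.
(c): F OR F → false.
(1) = T AND T AND F = false.
(i) exclusive control — not satisfied.
(ii) not (consent to enter) — not met.
(a) = F OR F = false.
(i) not (complaint lodged) — met.
(A) not (entrant a minor) — fails.
(B) no assumed risk — fails.
(ii): F AND F → false.
So (b) is satisfied (T OR F).
(2): F AND T → false.
So Overall is not satisfied (F OR F).
Exception (condition ≥30 days old) — not satisfied.
Result: main false OR exception false → false.

No — not liable.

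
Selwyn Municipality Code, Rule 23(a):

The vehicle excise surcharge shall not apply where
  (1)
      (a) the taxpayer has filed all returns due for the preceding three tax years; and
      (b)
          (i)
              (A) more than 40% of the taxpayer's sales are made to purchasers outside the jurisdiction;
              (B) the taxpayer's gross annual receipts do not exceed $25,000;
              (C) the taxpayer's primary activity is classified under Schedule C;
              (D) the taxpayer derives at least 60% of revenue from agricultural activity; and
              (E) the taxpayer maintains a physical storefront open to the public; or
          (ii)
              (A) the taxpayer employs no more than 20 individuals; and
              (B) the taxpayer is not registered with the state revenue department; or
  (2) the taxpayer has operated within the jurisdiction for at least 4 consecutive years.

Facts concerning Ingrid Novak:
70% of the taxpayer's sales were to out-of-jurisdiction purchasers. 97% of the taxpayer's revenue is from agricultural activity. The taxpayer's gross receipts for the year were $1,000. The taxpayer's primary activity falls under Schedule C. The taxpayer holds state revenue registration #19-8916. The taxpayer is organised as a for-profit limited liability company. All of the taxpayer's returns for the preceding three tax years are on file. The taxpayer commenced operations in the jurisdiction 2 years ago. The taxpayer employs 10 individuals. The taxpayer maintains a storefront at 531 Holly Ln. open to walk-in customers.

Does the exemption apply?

Yes — exempt.

(a) returns current — met.
(A) >40% out-of-jur. sales — met.
(B) receipts ≤ $25,000 — holds.
(C) Schedule C activity — met.
(D) ≥60% agricultural — met.
(E) has storefront — met.
So (i) is satisfied (T AND T AND T AND T AND T).
(A) ≤ 20 employees — satisfied.
(B) not (state-registered) — not satisfied.
(ii): T AND F → false.
(b) = T OR F = true.
So (1) is satisfied (T AND T).
(2) ≥ 4 yrs in jurisdiction — fails.
Overall = T OR F = true.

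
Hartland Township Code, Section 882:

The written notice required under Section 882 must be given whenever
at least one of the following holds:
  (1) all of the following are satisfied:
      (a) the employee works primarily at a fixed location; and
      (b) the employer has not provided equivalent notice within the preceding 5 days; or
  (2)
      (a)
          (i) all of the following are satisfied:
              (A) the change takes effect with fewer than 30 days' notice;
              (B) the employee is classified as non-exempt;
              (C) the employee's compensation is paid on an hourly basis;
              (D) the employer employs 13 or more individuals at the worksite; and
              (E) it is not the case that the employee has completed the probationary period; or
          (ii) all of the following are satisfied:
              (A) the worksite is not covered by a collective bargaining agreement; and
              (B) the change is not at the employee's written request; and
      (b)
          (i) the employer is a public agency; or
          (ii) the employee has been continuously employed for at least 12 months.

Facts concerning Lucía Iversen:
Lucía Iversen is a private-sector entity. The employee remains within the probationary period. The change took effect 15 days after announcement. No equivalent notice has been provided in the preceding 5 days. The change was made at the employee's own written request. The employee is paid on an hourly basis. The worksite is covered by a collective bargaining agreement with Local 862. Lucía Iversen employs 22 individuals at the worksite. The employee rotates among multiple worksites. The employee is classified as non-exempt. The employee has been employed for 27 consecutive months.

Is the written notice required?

(a) fixed location — not satisfied.
(b) no recent notice — holds.
(1) = F AND T = false.
(A) < 30 days' notice — satisfied.
(B) non-exempt — met.
(C) hourly-paid — met.
(D) ≥ 13 at site — holds.
(E) not (past probation) — satisfied.
So (i) is satisfied (T AND T AND T AND T AND T).
(A) no CBA — not met.
(B) not employee-requested — not met.
(ii) = F AND F = false.
So (a) is satisfied (T OR F).
(i) public agency — not met.
(ii) tenure ≥ 12 mo. — satisfied.
(b) = F OR T = true.
So (2) is satisfied (T AND T).
Overall = F OR T = true.

Yes — required.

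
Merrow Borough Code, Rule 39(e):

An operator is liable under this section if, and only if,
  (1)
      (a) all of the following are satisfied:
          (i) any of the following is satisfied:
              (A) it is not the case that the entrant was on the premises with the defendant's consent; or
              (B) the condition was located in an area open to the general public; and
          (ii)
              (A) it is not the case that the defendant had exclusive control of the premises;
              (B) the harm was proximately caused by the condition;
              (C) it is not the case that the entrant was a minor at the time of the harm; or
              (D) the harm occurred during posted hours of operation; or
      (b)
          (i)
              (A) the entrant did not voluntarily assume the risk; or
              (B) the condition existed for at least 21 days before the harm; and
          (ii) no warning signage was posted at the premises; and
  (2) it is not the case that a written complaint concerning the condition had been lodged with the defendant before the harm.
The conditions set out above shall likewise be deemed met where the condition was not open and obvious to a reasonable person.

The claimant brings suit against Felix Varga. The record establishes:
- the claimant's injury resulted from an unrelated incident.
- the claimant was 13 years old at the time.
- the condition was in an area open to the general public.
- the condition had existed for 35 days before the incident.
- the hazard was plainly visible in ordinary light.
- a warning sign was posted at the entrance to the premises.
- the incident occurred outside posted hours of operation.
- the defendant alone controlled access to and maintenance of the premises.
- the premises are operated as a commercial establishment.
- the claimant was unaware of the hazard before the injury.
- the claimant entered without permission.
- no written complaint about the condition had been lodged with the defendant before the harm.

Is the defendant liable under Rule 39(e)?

No — not liable.

(A) not (consent to enter) — met.
(B) public area — satisfied.
(i) = T OR T = true.
(A) not (exclusive control) — not met.
(B) proximate cause — not met.
(C) not (entrant a minor) — not met.
(D) during posted hours — not satisfied.
So (ii) is not satisfied (F OR F OR F OR F).
So (a) is not satisfied (T AND F).
(A) no assumed risk — holds.
(B) condition ≥21 days old — met.
So (i) is satisfied (T OR T).
(ii) no signage posted — not met.
(b): T AND F → false.
So (1) is not satisfied (F OR F).
(2) not (complaint lodged) — satisfied.
So Overall is not satisfied (F AND T).
Exception (not open/obvious) — not satisfied.
Result: main false OR exception false → false.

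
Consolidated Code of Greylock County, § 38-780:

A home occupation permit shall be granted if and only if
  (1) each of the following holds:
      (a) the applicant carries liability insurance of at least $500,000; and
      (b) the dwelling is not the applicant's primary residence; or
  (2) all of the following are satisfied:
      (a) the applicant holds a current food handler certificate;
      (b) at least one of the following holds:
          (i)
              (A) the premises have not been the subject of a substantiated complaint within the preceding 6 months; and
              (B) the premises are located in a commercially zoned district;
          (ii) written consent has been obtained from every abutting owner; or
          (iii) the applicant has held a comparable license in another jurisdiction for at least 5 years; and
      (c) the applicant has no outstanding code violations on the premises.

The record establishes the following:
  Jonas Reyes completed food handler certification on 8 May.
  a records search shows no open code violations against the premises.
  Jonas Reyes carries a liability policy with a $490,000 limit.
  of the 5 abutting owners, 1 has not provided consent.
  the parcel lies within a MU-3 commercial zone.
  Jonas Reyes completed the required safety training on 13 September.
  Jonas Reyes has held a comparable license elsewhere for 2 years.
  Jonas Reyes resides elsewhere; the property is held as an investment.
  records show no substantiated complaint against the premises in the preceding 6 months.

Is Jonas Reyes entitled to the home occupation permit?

Yes — granted.

(a) insurance ≥ $500,000 — fails.
(b) not (primary residence) — met.
So (1) is not satisfied (F AND T).
(a) food handler cert. — met.
(A) no complaint in 6 mo. — met.
(B) commercially zoned — met.
(i): T AND T → true.
(ii) all abutters consent — not satisfied.
(iii) prior license ≥ 5 yr — not met.
(b): T OR F OR F → true.
(c) no code violations — holds.
So (2) is satisfied (T AND T AND T).
Overall = F OR T = true.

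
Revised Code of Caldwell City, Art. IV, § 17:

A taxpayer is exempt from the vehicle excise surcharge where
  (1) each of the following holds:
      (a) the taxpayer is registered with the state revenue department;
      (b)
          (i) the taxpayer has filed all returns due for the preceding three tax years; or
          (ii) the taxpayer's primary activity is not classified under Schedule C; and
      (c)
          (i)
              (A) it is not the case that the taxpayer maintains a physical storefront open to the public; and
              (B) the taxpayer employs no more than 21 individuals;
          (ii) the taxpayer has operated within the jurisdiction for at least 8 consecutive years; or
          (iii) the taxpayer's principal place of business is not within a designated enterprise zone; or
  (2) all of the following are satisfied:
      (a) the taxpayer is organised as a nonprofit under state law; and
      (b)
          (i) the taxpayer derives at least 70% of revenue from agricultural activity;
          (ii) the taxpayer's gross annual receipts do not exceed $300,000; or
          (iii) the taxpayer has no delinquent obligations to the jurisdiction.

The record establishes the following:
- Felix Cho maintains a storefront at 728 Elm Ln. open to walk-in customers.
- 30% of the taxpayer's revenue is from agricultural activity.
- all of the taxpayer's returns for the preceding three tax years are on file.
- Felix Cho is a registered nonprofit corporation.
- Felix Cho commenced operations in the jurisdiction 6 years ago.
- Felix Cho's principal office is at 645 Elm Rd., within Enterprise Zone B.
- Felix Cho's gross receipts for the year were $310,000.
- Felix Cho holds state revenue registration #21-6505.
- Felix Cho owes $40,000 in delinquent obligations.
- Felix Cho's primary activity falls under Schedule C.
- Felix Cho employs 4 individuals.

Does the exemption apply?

No — not exempt.

(a) state-registered — holds.
(i) returns current — holds.
(ii) not (Schedule C activity) — not satisfied.
(b) = T OR F = true.
(A) not (has storefront) — fails.
(B) ≤ 21 employees — met.
(i) = F AND T = false.
(ii) ≥ 8 yrs in jurisdiction — fails.
(iii) not (in enterprise zone) — not met.
(c) = F OR F OR F = false.
So (1) is not satisfied (T AND T AND F).
(a) nonprofit — holds.
(i) ≥70% agricultural — not satisfied.
(ii) receipts ≤ $300,000 — fails.
(iii) no delinquency — not satisfied.
(b) = F OR F OR F = false.
So (2) is not satisfied (T AND F).
Overall: F OR F → false.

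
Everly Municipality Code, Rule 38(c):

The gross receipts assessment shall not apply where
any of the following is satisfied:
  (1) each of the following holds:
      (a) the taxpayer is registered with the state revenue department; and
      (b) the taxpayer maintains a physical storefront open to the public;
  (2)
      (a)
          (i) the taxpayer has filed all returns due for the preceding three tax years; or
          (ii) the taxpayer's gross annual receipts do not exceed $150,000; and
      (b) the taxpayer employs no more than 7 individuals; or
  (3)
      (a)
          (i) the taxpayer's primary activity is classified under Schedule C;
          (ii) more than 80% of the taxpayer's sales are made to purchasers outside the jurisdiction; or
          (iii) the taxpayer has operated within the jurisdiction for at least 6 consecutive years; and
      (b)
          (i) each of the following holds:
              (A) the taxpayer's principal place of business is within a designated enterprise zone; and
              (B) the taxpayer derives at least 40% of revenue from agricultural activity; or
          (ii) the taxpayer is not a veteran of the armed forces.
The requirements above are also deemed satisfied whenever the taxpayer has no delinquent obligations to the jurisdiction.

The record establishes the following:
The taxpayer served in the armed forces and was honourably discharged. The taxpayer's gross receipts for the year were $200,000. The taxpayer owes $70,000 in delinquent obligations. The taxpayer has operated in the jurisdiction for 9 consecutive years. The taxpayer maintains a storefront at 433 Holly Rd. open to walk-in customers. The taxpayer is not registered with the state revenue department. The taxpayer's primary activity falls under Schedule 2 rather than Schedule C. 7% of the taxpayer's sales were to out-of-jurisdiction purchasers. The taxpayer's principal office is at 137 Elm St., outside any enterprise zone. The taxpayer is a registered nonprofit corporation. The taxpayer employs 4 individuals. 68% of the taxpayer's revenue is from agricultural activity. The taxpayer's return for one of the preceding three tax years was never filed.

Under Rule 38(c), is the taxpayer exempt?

(a) state-registered — not satisfied.
(b) has storefront — satisfied.
So (1) is not satisfied (F AND T).
(i) returns current — not satisfied.
(ii) receipts ≤ $150,000 — not met.
(a): F OR F → false.
(b) ≤ 7 employees — holds.
(2): F AND T → false.
(i) Schedule C activity — not satisfied.
(ii) >80% out-of-jur. sales — not satisfied.
(iii) ≥ 6 yrs in jurisdiction — holds.
So (a) is satisfied (F OR F OR T).
(A) in enterprise zone — fails.
(B) ≥40% agricultural — holds.
(i): F AND T → false.
(ii) not (veteran) — fails.
(b) = F OR F = false.
(3) = T AND F = false.
Overall = F OR F OR F = false.
Exception (no delinquency) — not satisfied.
Result: main false OR exception false → false.

No — not exempt.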